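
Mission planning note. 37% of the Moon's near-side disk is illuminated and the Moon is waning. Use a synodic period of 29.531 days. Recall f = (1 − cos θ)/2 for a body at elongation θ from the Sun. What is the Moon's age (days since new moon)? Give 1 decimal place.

23.4 days

From f = (1 − cos θ)/2: cos θ = 1 − 2×0.37 = 0.260; arccos → 74.9°.
Waning ⇒ past full, so θ = 360° − 74.9° = 285.1°.
That fraction of the synodic month is 285.1/360 × 29.531 d ≈ 23.38 d.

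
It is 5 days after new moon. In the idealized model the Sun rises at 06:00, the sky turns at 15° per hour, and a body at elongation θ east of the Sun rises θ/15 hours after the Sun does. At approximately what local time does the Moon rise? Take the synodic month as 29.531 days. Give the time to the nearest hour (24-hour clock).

Phase angle: θ = 360°·(5 d)/(29.531 d) = 61.0°.
The Moon trails the Sun by θ/15 = 61.0/15 ≈ 4.06 hours.
06:00 + 4.06 h ≈ 10:04 → 10:00 to the nearest hour.

10:00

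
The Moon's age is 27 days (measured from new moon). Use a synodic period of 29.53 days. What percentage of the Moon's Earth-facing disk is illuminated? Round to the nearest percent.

7%

Phase angle: θ = 360°·(27 d)/(29.53 d) = 329.2°.
cos 329.2° = 0.859, so f = (1 − 0.859)/2 = 0.071, so 7%.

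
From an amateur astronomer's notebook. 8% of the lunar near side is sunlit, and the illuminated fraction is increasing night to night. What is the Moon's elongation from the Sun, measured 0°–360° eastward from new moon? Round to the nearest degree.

Invert f = (1 − cos θ)/2 to get cos θ = 1 − 2(0.08) = 0.840, hence θ₀ = arccos 0.840 = 32.9°.
Before full moon the principal value applies: θ = 32.9°.

33°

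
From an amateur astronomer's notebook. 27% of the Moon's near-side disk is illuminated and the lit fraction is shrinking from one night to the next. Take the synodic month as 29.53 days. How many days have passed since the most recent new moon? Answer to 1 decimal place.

24.4 days

From f = (1 − cos θ)/2: cos θ = 1 − 2×0.27 = 0.460; arccos → 62.6°.
A waning Moon lies in 180°–360°, so θ = 360° − 62.6° = 297.4°.
Age = 29.53 × 297.4°/360° ≈ 24.39 days.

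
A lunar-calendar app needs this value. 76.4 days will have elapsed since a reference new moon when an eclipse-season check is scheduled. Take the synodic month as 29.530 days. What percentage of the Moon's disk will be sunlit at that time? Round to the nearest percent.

76.4/29.530 = 2.587 lunations, so 2 complete cycles and 17.34 d into the next.
Phase angle: θ = 360°·(17.34 d)/(29.530 d) = 211.4°.
Illuminated fraction = (1 − cos 211.4°)/2 = (1 − (-0.854))/2 ≈ 0.927, so 93%.

93%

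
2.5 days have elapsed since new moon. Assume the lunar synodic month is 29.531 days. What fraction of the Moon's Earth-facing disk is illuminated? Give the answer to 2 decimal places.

The Moon has covered 2.5/29.531 of its cycle, so θ ≈ 360° × 2.5/29.531 = 30.5°.
Illuminated fraction = (1 − cos 30.5°)/2 = (1 − 0.862)/2 ≈ 0.069.

0.07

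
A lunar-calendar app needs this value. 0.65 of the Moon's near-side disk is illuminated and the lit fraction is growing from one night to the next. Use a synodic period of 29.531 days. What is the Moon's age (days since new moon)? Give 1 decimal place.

Invert f = (1 − cos θ)/2 to get cos θ = 1 − 2(0.65) = -0.300, hence θ₀ = arccos -0.300 = 107.5°.
Waxing ⇒ before full, so θ = 107.5°.
That fraction of the synodic month is 107.5/360 × 29.531 d ≈ 8.81 d.

8.8 days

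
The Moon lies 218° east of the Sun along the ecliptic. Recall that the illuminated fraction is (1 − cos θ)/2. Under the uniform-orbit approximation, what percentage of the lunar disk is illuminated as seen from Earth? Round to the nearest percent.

89%

f = (1 − cos 218°)/2 = (1 − (-0.788))/2 ≈ 0.894, i.e. 89%.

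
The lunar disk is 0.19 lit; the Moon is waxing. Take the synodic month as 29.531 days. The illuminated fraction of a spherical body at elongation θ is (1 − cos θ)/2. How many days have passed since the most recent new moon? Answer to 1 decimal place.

From f = (1 − cos θ)/2: cos θ = 1 − 2×0.19 = 0.620; arccos → 51.7°.
Waxing ⇒ before full, so θ = 51.7°.
At 360°/29.531 d per day, 51.7° corresponds to 4.24 days.

4.2 days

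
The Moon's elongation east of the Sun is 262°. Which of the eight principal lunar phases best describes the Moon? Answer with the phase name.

last quarter

262° lies in the last quarter sector of the 8-phase cycle.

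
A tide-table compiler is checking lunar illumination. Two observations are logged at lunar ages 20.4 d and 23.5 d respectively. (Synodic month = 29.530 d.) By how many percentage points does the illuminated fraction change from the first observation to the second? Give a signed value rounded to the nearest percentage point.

-32 pp

θ₁ = 360° × 20.4/29.530 = 248.7°, f₁ = (1 − cos θ₁)/2 = 0.682.
θ₂ = 360° × 23.5/29.530 = 286.5°, f₂ = (1 − cos θ₂)/2 = 0.358.
Change = f₂ − f₁ = -0.324 → -32 percentage points.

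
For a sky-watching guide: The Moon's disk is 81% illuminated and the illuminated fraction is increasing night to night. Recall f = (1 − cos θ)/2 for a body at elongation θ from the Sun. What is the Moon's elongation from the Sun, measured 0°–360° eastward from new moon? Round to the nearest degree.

Invert f = (1 − cos θ)/2 to get cos θ = 1 − 2(0.81) = -0.620, hence θ₀ = arccos -0.620 = 128.3°.
The Moon is waxing (0°–180°), so θ = 128.3° directly.

128°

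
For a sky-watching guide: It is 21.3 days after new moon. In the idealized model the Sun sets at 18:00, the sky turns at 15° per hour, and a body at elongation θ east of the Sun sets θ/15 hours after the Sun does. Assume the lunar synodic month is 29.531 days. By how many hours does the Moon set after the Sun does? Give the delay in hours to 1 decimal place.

17.3 h

Elongation θ = 360° × 21.3/29.531 ≈ 259.7°.
The Moon trails the Sun by θ/15 = 259.7/15 ≈ 17.31 hours.
So the Moon sets 17.31 h after the Sun.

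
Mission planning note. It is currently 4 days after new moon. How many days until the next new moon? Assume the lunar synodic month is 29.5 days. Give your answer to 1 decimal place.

25.5 days

The next new moon completes the synodic month: 29.5 − 4 = 25.500 days.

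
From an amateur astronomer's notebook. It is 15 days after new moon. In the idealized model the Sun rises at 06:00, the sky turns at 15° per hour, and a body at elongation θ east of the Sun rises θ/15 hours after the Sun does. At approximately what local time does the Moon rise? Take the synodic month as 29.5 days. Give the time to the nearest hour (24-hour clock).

Elongation θ = 360° × 15/29.5 ≈ 183.1°.
At 15° of sky rotation per hour, 183.1° corresponds to a 12.20 h lag.
06:00 + 12.20 h ≈ 18:12 → 18:00 to the nearest hour.

18:00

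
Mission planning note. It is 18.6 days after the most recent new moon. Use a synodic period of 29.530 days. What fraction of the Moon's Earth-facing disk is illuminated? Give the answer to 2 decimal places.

Phase angle: θ = 360°·(18.6 d)/(29.530 d) = 226.8°.
cos 226.8° = (-0.685), so f = (1 − (-0.685))/2 = 0.843.

0.84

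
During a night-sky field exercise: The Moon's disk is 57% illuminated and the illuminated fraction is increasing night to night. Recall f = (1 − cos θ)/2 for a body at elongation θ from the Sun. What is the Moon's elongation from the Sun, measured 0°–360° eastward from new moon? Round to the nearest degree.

98°

From f = (1 − cos θ)/2: cos θ = 1 − 2×0.57 = -0.140; arccos → 98.0°.
The Moon is waxing (0°–180°), so θ = 98.0° directly.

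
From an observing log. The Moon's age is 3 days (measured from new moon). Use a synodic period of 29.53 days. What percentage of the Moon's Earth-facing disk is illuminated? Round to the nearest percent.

The Moon has covered 3/29.53 of its cycle, so θ ≈ 360° × 3/29.53 = 36.6°.
With cos θ = 0.803, the lit fraction is (1 − 0.803)/2 ≈ 0.098, so 10%.

10%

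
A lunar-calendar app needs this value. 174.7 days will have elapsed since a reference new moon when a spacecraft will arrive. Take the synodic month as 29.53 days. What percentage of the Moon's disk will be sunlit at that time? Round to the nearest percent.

7%

Reduce mod P: 174.7 − 5×29.53 = 27.05 d into the current lunation.
Elongation θ = 360° × 27.05/29.53 ≈ 329.8°.
Illuminated fraction = (1 − cos 329.8°)/2 = (1 − 0.864)/2 ≈ 0.068, so 7%.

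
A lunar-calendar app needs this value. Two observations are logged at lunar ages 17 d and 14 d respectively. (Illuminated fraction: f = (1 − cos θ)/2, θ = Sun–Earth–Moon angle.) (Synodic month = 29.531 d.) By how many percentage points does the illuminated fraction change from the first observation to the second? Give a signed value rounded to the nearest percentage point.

+5 percentage points

θ₁ = 360° × 17/29.531 = 207.2°, f₁ = (1 − cos θ₁)/2 = 0.945.
θ₂ = 360° × 14/29.531 = 170.7°, f₂ = (1 − cos θ₂)/2 = 0.993.
Change = f₂ − f₁ = +0.049 → +5 percentage points.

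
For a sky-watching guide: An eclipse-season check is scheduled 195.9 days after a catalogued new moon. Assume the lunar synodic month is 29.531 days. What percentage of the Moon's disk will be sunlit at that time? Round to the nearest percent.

195.9 d spans 6 complete synodic months (6 × 29.531 = 177.19 d) plus 18.71 d.
Phase angle: θ = 360°·(18.71 d)/(29.531 d) = 228.1°.
With cos θ = (-0.667), the lit fraction is (1 − (-0.667))/2 ≈ 0.834, so 83%.

83%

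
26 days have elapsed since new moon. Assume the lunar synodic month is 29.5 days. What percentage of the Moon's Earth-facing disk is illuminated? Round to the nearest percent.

The Moon has covered 26/29.5 of its cycle, so θ ≈ 360° × 26/29.5 = 317.3°.
Illuminated fraction = (1 − cos 317.3°)/2 = (1 − 0.735)/2 ≈ 0.133, so 13%.

13%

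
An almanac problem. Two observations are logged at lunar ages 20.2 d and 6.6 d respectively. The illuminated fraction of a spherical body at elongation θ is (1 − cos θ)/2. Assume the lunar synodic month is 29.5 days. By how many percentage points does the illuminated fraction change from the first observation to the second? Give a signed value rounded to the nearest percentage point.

-28 percentage points

First observation: θ = 360°·20.2/29.5 = 246.5°, so f = 0.699.
Second observation: θ = 80.5°, f = 0.418.
Δf = 0.418 − 0.699 = -0.281, i.e. -28 pp.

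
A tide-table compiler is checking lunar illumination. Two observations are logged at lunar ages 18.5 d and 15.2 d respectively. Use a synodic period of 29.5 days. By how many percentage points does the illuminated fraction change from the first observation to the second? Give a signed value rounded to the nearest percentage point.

First observation: θ = 360°·18.5/29.5 = 225.8°, so f = 0.849.
Second observation: θ = 185.5°, f = 0.998.
Δf = 0.998 − 0.849 = +0.149, i.e. +15 pp.

+15 pp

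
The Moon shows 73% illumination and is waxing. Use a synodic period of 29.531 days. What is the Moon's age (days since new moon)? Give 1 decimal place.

9.6 days

cos θ = 1 − 2f = -0.460, giving a principal value of 117.4°.
The Moon is waxing (0°–180°), so θ = 117.4° directly.
That fraction of the synodic month is 117.4/360 × 29.531 d ≈ 9.63 d.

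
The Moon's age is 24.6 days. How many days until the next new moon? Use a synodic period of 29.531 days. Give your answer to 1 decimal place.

The next new moon completes the synodic month: 29.531 − 24.6 = 4.931 days.

4.9 days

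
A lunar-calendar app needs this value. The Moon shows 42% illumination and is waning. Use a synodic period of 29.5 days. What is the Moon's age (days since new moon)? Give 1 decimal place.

cos θ = 1 − 2f = 0.160, giving a principal value of 80.8°.
Since the Moon is past full (waning), take the reflex angle: θ = 360° − 80.8° = 279.2°.
Age = 29.5 × 279.2°/360° ≈ 22.88 days.

22.9 days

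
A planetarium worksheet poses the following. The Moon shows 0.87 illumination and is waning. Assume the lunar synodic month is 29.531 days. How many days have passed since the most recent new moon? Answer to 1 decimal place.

From f = (1 − cos θ)/2: cos θ = 1 − 2×0.87 = -0.740; arccos → 137.7°.
Since the Moon is past full (waning), take the reflex angle: θ = 360° − 137.7° = 222.3°.
At 360°/29.531 d per day, 222.3° corresponds to 18.23 days.

18.2 days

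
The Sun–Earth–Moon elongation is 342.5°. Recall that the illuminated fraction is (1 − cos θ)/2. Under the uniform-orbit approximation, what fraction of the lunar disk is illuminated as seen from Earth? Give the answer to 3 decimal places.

0.023

Half-versine of 342.5°: (1 − 0.954)/2 = 0.023.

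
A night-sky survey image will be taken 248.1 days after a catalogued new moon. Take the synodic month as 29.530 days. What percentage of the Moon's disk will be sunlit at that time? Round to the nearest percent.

91%

Reduce mod P: 248.1 − 8×29.530 = 11.86 d into the current lunation.
Phase angle: θ = 360°·(11.86 d)/(29.530 d) = 144.6°.
With cos θ = (-0.815), the lit fraction is (1 − (-0.815))/2 ≈ 0.907, so 91%.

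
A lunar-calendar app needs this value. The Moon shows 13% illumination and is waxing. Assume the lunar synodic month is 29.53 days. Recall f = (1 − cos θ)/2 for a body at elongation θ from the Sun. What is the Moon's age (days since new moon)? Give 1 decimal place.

3.5 days

From f = (1 − cos θ)/2: cos θ = 1 − 2×0.13 = 0.740; arccos → 42.3°.
The Moon is waxing (0°–180°), so θ = 42.3° directly.
Age = 29.53 × 42.3°/360° ≈ 3.47 days.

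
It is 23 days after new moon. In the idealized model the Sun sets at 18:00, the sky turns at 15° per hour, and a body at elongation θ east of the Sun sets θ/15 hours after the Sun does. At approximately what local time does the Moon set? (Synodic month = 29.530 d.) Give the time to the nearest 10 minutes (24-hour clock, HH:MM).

12:40

The Moon has covered 23/29.530 of its cycle, so θ ≈ 360° × 23/29.530 = 280.4°.
At 15° of sky rotation per hour, 280.4° corresponds to a 18.69 h lag.
18:00 + 18.693 h ≈ 12:42 → 12:40 to the nearest ten minutes.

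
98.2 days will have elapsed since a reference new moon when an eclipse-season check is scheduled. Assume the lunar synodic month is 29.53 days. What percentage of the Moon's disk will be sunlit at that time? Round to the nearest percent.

Reduce mod P: 98.2 − 3×29.53 = 9.61 d into the current lunation.
The Moon has covered 9.61/29.53 of its cycle, so θ ≈ 360° × 9.61/29.53 = 117.2°.
With cos θ = (-0.456), the lit fraction is (1 − (-0.456))/2 ≈ 0.728, so 73%.

73%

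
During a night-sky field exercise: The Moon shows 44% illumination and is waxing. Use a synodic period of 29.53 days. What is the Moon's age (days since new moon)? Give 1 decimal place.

6.8 days

cos θ = 1 − 2f = 0.120, giving a principal value of 83.1°.
Before full moon the principal value applies: θ = 83.1°.
Age = 29.53 × 83.1°/360° ≈ 6.82 days.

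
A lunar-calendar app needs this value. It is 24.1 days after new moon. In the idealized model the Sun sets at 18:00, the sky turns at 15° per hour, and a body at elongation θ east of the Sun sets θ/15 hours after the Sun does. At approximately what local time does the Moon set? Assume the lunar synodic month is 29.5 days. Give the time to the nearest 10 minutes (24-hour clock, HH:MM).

13:40

Elongation θ = 360° × 24.1/29.5 ≈ 294.1°.
At 15° of sky rotation per hour, 294.1° corresponds to a 19.61 h lag.
18:00 + 19.607 h ≈ 13:36 → 13:40 to the nearest ten minutes.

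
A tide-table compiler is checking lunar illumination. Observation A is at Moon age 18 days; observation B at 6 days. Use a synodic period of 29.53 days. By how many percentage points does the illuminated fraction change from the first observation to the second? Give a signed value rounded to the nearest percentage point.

-53 percentage points

θ₁ = 360° × 18/29.53 = 219.4°, f₁ = (1 − cos θ₁)/2 = 0.886.
θ₂ = 360° × 6/29.53 = 73.1°, f₂ = (1 − cos θ₂)/2 = 0.355.
Change = f₂ − f₁ = -0.531 → -53 percentage points.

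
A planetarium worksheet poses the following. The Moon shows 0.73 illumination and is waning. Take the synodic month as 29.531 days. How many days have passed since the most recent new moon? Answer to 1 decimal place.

19.9 days

From f = (1 − cos θ)/2: cos θ = 1 − 2×0.73 = -0.460; arccos → 117.4°.
Waning ⇒ past full, so θ = 360° − 117.4° = 242.6°.
At 360°/29.531 d per day, 242.6° corresponds to 19.90 days.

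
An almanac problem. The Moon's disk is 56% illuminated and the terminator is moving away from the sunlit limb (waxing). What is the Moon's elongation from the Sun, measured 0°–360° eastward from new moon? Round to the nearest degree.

From f = (1 − cos θ)/2: cos θ = 1 − 2×0.56 = -0.120; arccos → 96.9°.
Waxing ⇒ before full, so θ = 96.9°.

97°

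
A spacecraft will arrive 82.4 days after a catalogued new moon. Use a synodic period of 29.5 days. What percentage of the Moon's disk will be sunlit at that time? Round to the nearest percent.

82.4 d spans 2 complete synodic months (2 × 29.5 = 59.00 d) plus 23.40 d.
Elongation θ = 360° × 23.40/29.5 ≈ 285.6°.
Illuminated fraction = (1 − cos 285.6°)/2 = (1 − 0.268)/2 ≈ 0.366, so 37%.

37%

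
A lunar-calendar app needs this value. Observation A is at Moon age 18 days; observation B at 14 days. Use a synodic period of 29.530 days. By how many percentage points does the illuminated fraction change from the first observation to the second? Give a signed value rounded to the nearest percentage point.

+11 percentage points

θ₁ = 360° × 18/29.530 = 219.4°, f₁ = (1 − cos θ₁)/2 = 0.886.
θ₂ = 360° × 14/29.530 = 170.7°, f₂ = (1 − cos θ₂)/2 = 0.993.
Change = f₂ − f₁ = +0.107 → +11 percentage points.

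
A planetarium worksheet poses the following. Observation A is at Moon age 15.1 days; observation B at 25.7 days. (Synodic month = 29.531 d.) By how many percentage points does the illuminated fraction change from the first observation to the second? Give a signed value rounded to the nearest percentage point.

θ₁ = 360° × 15.1/29.531 = 184.1°, f₁ = (1 − cos θ₁)/2 = 0.999.
θ₂ = 360° × 25.7/29.531 = 313.3°, f₂ = (1 − cos θ₂)/2 = 0.157.
Change = f₂ − f₁ = -0.842 → -84 percentage points.

-84 pp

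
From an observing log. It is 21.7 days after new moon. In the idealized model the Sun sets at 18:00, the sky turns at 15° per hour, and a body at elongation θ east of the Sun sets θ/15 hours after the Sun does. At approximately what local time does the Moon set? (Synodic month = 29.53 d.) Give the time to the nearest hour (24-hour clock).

The Moon has covered 21.7/29.53 of its cycle, so θ ≈ 360° × 21.7/29.53 = 264.5°.
Delay after the Sun = 264.5° / (15°/h) ≈ 17.64 h.
18:00 + 17.64 h ≈ 11:38 → 12:00 to the nearest hour.

12:00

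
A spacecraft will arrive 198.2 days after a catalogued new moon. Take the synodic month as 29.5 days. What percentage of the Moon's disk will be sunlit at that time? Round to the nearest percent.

60%

Reduce mod P: 198.2 − 6×29.5 = 21.20 d into the current lunation.
Phase angle: θ = 360°·(21.20 d)/(29.5 d) = 258.7°.
cos 258.7° = (-0.196), so f = (1 − (-0.196))/2 = 0.598, so 60%.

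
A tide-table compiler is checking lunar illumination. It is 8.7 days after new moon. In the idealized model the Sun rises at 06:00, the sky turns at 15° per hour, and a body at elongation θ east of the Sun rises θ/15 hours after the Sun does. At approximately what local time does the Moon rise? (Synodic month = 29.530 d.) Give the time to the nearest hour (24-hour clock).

The Moon has covered 8.7/29.530 of its cycle, so θ ≈ 360° × 8.7/29.530 = 106.1°.
At 15° of sky rotation per hour, 106.1° corresponds to a 7.07 h lag.
06:00 + 7.07 h ≈ 13:04 → 13:00 to the nearest hour.

13:00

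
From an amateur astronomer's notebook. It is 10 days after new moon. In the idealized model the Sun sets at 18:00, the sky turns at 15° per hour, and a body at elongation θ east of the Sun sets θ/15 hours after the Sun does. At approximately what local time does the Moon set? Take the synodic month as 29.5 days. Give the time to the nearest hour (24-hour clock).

Phase angle: θ = 360°·(10 d)/(29.5 d) = 122.0°.
At 15° of sky rotation per hour, 122.0° corresponds to a 8.14 h lag.
18:00 + 8.14 h ≈ 02:08 → 02:00 to the nearest hour.

02:00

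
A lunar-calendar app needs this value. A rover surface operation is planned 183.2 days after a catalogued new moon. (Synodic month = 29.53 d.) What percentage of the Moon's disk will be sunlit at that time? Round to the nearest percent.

36%

183.2/29.53 = 6.204 lunations, so 6 complete cycles and 6.02 d into the next.
The Moon has covered 6.02/29.53 of its cycle, so θ ≈ 360° × 6.02/29.53 = 73.4°.
Illuminated fraction = (1 − cos 73.4°)/2 = (1 − 0.286)/2 ≈ 0.357, so 36%.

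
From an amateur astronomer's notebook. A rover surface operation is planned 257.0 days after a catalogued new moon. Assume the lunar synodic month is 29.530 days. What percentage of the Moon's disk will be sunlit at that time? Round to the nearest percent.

Reduce mod P: 257.0 − 8×29.530 = 20.76 d into the current lunation.
Phase angle: θ = 360°·(20.76 d)/(29.530 d) = 253.1°.
Illuminated fraction = (1 − cos 253.1°)/2 = (1 − (-0.291))/2 ≈ 0.645, so 65%.

65%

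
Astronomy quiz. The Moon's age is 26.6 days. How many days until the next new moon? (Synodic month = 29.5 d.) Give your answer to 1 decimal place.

2.9 days

The next new moon completes the synodic month: 29.5 − 26.6 = 2.900 days.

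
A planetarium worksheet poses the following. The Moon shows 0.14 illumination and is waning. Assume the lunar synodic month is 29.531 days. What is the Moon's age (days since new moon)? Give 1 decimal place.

cos θ = 1 − 2f = 0.720, giving a principal value of 43.9°.
A waning Moon lies in 180°–360°, so θ = 360° − 43.9° = 316.1°.
That fraction of the synodic month is 316.1/360 × 29.531 d ≈ 25.93 d.

25.9 days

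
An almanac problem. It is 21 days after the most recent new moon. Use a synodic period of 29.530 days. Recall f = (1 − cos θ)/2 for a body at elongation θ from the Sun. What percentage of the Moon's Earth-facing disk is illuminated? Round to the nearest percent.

62%

Phase angle: θ = 360°·(21 d)/(29.530 d) = 256.0°.
Illuminated fraction = (1 − cos 256.0°)/2 = (1 − (-0.242))/2 ≈ 0.621, so 62%.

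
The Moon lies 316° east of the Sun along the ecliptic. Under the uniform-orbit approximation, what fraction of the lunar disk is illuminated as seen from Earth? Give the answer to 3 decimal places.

Half-versine of 316°: (1 − 0.719)/2 = 0.140.

0.140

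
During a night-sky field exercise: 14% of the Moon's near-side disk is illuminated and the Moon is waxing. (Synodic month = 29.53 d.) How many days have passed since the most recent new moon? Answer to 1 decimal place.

3.6 days

cos θ = 1 − 2f = 0.720, giving a principal value of 43.9°.
The Moon is waxing (0°–180°), so θ = 43.9° directly.
At 360°/29.53 d per day, 43.9° corresponds to 3.60 days.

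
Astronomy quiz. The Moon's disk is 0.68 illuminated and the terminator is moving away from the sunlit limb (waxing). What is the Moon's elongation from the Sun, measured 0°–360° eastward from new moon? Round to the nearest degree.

111°

Invert f = (1 − cos θ)/2 to get cos θ = 1 − 2(0.68) = -0.360, hence θ₀ = arccos -0.360 = 111.1°.
Before full moon the principal value applies: θ = 111.1°.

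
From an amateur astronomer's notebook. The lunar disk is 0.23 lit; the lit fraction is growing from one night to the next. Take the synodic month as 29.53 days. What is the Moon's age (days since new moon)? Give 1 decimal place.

4.7 days

Invert f = (1 − cos θ)/2 to get cos θ = 1 − 2(0.23) = 0.540, hence θ₀ = arccos 0.540 = 57.3°.
Before full moon the principal value applies: θ = 57.3°.
That fraction of the synodic month is 57.3/360 × 29.53 d ≈ 4.70 d.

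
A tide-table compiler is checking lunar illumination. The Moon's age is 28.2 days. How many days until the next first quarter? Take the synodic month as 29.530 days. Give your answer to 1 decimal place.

First quarter occurs at elongation 90°, i.e. at age 29.530 × 90/360 = 7.383 d.
Already past this cycle's first quarter; the next is at 7.383 + 29.530 = 36.913 d, so 36.913 − 28.2 = 8.713 days.

8.7 days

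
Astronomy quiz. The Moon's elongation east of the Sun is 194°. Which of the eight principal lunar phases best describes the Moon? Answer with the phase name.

The full moon sector spans roughly 158°–202°; 194° falls inside it.

full moon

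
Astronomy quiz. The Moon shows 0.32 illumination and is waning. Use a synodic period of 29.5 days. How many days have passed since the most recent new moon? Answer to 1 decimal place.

From f = (1 − cos θ)/2: cos θ = 1 − 2×0.32 = 0.360; arccos → 68.9°.
Waning ⇒ past full, so θ = 360° − 68.9° = 291.1°.
Age = 29.5 × 291.1°/360° ≈ 23.85 days.

23.9 days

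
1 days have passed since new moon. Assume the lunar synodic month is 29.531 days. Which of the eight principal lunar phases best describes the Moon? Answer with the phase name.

new moon

At 1/29.531 of the cycle, θ ≈ 12° — the new moon range.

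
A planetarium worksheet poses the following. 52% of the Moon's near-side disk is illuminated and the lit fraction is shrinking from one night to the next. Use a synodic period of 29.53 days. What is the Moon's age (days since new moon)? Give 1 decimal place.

22.0 days

cos θ = 1 − 2f = -0.040, giving a principal value of 92.3°.
Waning ⇒ past full, so θ = 360° − 92.3° = 267.7°.
At 360°/29.53 d per day, 267.7° corresponds to 21.96 days.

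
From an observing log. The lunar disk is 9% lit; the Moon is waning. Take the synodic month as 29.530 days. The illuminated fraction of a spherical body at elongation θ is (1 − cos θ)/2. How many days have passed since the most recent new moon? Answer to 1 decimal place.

26.7 days

cos θ = 1 − 2f = 0.820, giving a principal value of 34.9°.
Waning ⇒ past full, so θ = 360° − 34.9° = 325.1°.
That fraction of the synodic month is 325.1/360 × 29.530 d ≈ 26.67 d.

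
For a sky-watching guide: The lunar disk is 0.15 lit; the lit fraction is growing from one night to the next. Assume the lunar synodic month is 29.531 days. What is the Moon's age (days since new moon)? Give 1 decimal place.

3.7 days

Invert f = (1 − cos θ)/2 to get cos θ = 1 − 2(0.15) = 0.700, hence θ₀ = arccos 0.700 = 45.6°.
Waxing ⇒ before full, so θ = 45.6°.
At 360°/29.531 d per day, 45.6° corresponds to 3.74 days.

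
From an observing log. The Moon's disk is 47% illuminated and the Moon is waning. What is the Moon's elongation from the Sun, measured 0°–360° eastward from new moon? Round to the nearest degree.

273°

cos θ = 1 − 2f = 0.060, giving a principal value of 86.6°.
Since the Moon is past full (waning), take the reflex angle: θ = 360° − 86.6° = 273.4°.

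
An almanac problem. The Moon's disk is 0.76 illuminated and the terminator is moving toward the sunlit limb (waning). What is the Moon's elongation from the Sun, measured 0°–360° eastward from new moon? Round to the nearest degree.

Invert f = (1 − cos θ)/2 to get cos θ = 1 − 2(0.76) = -0.520, hence θ₀ = arccos -0.520 = 121.3°.
A waning Moon lies in 180°–360°, so θ = 360° − 121.3° = 238.7°.

239°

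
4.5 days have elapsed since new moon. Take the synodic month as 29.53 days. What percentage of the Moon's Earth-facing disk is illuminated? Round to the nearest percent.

21%

Phase angle: θ = 360°·(4.5 d)/(29.53 d) = 54.9°.
cos 54.9° = 0.576, so f = (1 − 0.576)/2 = 0.212, so 21%.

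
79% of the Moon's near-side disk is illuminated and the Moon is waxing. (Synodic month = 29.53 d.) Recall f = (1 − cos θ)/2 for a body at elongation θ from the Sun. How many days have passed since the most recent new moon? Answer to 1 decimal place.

Invert f = (1 − cos θ)/2 to get cos θ = 1 − 2(0.79) = -0.580, hence θ₀ = arccos -0.580 = 125.5°.
Before full moon the principal value applies: θ = 125.5°.
That fraction of the synodic month is 125.5/360 × 29.53 d ≈ 10.29 d.

10.3 days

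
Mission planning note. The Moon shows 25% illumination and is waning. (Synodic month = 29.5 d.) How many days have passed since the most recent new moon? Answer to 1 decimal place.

24.6 days

From f = (1 − cos θ)/2: cos θ = 1 − 2×0.25 = 0.500; arccos → 60.0°.
A waning Moon lies in 180°–360°, so θ = 360° − 60.0° = 300.0°.
At 360°/29.5 d per day, 300.0° corresponds to 24.58 days.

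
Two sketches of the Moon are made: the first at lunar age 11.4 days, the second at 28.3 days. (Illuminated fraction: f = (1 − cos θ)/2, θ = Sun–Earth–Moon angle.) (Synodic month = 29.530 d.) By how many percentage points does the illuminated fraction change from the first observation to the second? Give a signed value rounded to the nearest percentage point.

θ₁ = 360° × 11.4/29.530 = 139.0°, f₁ = (1 − cos θ₁)/2 = 0.877.
θ₂ = 360° × 28.3/29.530 = 345.0°, f₂ = (1 − cos θ₂)/2 = 0.017.
Change = f₂ − f₁ = -0.860 → -86 percentage points.

-86 percentage points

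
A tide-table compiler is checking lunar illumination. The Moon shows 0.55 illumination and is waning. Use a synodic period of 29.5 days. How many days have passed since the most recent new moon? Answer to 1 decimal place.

Invert f = (1 − cos θ)/2 to get cos θ = 1 − 2(0.55) = -0.100, hence θ₀ = arccos -0.100 = 95.7°.
Waning ⇒ past full, so θ = 360° − 95.7° = 264.3°.
Age = 29.5 × 264.3°/360° ≈ 21.65 days.

21.7 days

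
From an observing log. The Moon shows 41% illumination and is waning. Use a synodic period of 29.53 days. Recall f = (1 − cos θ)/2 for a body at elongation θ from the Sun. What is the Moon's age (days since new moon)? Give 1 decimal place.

cos θ = 1 − 2f = 0.180, giving a principal value of 79.6°.
A waning Moon lies in 180°–360°, so θ = 360° − 79.6° = 280.4°.
At 360°/29.53 d per day, 280.4° corresponds to 23.00 days.

23.0 days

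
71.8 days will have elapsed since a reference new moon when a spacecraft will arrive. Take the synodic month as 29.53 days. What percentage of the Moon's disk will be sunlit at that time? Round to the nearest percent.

95%

Reduce mod P: 71.8 − 2×29.53 = 12.74 d into the current lunation.
The Moon has covered 12.74/29.53 of its cycle, so θ ≈ 360° × 12.74/29.53 = 155.3°.
With cos θ = (-0.909), the lit fraction is (1 − (-0.909))/2 ≈ 0.954, so 95%.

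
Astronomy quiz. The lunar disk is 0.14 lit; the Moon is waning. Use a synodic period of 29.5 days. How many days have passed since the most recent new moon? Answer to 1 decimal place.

cos θ = 1 − 2f = 0.720, giving a principal value of 43.9°.
Waning ⇒ past full, so θ = 360° − 43.9° = 316.1°.
At 360°/29.5 d per day, 316.1° corresponds to 25.90 days.

25.9 days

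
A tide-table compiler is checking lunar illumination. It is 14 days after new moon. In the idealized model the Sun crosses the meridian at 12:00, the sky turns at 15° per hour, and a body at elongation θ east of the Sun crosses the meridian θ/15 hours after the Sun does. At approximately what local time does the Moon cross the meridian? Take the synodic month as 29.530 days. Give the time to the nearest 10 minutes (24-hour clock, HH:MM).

Elongation θ = 360° × 14/29.530 ≈ 170.7°.
The Moon trails the Sun by θ/15 = 170.7/15 ≈ 11.38 hours.
12:00 + 11.378 h ≈ 23:23 → 23:20 to the nearest ten minutes.

23:20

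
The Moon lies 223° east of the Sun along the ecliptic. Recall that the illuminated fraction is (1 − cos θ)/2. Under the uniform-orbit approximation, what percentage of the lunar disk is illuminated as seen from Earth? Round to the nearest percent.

87%

Half-versine of 223°: (1 − (-0.731))/2 = 0.866, i.e. 87%.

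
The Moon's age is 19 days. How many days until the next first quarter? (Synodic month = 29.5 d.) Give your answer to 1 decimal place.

17.9 days

First quarter occurs at elongation 90°, i.e. at age 29.5 × 90/360 = 7.375 d.
This lunation's first quarter (7.375 d) has passed, so add one period: 36.875 − 19 = 17.875 days.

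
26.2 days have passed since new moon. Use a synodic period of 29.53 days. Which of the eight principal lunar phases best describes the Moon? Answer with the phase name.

θ ≈ 360° × 26.2/29.53 = 319°, which falls in the waning crescent sector.

waning crescent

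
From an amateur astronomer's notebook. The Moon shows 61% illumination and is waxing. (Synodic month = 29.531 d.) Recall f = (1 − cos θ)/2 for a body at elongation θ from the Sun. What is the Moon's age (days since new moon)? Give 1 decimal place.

8.4 days

From f = (1 − cos θ)/2: cos θ = 1 − 2×0.61 = -0.220; arccos → 102.7°.
Waxing ⇒ before full, so θ = 102.7°.
Age = 29.531 × 102.7°/360° ≈ 8.43 days.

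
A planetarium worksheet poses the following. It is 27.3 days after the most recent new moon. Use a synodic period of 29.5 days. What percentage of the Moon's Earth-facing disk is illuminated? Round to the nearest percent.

5%

Phase angle: θ = 360°·(27.3 d)/(29.5 d) = 333.2°.
With cos θ = 0.892, the lit fraction is (1 − 0.892)/2 ≈ 0.054, so 5%.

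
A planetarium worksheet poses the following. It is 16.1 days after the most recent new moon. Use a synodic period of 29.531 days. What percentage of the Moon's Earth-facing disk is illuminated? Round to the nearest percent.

The Moon has covered 16.1/29.531 of its cycle, so θ ≈ 360° × 16.1/29.531 = 196.3°.
With cos θ = (-0.960), the lit fraction is (1 − (-0.960))/2 ≈ 0.980, so 98%.

98%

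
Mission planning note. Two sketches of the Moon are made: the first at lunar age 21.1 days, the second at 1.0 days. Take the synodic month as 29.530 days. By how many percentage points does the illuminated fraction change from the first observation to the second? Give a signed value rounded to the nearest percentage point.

-60 percentage points

First observation: θ = 360°·21.1/29.530 = 257.2°, so f = 0.611.
Second observation: θ = 12.2°, f = 0.011.
Δf = 0.011 − 0.611 = -0.599, i.e. -60 pp.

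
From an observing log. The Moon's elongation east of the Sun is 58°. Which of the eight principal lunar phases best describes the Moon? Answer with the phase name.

The waxing crescent sector spans roughly 22°–68°; 58° falls inside it.

waxing crescent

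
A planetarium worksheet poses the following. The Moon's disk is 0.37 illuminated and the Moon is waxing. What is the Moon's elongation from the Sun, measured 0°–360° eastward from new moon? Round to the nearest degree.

75°

cos θ = 1 − 2f = 0.260, giving a principal value of 74.9°.
Waxing ⇒ before full, so θ = 74.9°.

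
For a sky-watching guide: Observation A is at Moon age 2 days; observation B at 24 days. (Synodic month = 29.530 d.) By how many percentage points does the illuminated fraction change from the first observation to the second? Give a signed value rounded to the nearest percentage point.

+26 pp

First observation: θ = 360°·2/29.530 = 24.4°, so f = 0.045.
Second observation: θ = 292.6°, f = 0.308.
Δf = 0.308 − 0.045 = +0.263, i.e. +26 pp.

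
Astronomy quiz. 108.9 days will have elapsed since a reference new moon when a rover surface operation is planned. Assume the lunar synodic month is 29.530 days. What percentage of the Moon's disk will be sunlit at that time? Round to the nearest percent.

108.9/29.530 = 3.688 lunations, so 3 complete cycles and 20.31 d into the next.
Phase angle: θ = 360°·(20.31 d)/(29.530 d) = 247.6°.
cos 247.6° = (-0.381), so f = (1 − (-0.381))/2 = 0.691, so 69%.

69%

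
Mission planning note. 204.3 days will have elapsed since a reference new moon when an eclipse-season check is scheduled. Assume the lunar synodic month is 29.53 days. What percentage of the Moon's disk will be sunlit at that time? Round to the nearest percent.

6%

Reduce mod P: 204.3 − 6×29.53 = 27.12 d into the current lunation.
The Moon has covered 27.12/29.53 of its cycle, so θ ≈ 360° × 27.12/29.53 = 330.6°.
With cos θ = 0.871, the lit fraction is (1 − 0.871)/2 ≈ 0.064, so 6%.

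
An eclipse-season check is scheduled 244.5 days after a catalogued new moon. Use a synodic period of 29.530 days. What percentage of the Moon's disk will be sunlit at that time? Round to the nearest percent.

Reduce mod P: 244.5 − 8×29.530 = 8.26 d into the current lunation.
Phase angle: θ = 360°·(8.26 d)/(29.530 d) = 100.7°.
cos 100.7° = (-0.186), so f = (1 − (-0.186))/2 = 0.593, so 59%.

59%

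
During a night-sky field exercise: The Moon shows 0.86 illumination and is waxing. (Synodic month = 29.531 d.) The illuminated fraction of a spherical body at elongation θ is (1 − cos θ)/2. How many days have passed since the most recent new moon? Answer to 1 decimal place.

11.2 days

cos θ = 1 − 2f = -0.720, giving a principal value of 136.1°.
Waxing ⇒ before full, so θ = 136.1°.
That fraction of the synodic month is 136.1/360 × 29.531 d ≈ 11.16 d.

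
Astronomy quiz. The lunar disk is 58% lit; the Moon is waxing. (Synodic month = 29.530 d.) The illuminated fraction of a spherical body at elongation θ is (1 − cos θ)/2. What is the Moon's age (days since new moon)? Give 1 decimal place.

8.1 days

Invert f = (1 − cos θ)/2 to get cos θ = 1 − 2(0.58) = -0.160, hence θ₀ = arccos -0.160 = 99.2°.
Waxing ⇒ before full, so θ = 99.2°.
Age = 29.530 × 99.2°/360° ≈ 8.14 days.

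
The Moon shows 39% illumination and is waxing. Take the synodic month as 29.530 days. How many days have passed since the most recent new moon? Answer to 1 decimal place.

6.3 days

cos θ = 1 − 2f = 0.220, giving a principal value of 77.3°.
Before full moon the principal value applies: θ = 77.3°.
That fraction of the synodic month is 77.3/360 × 29.530 d ≈ 6.34 d.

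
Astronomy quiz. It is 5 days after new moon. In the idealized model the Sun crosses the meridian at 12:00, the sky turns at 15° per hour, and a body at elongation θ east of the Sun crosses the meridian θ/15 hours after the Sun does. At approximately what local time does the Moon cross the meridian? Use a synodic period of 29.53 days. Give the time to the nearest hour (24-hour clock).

16:00

Elongation θ = 360° × 5/29.53 ≈ 61.0°.
Delay after the Sun = 61.0° / (15°/h) ≈ 4.06 h.
12:00 + 4.06 h ≈ 16:04 → 16:00 to the nearest hour.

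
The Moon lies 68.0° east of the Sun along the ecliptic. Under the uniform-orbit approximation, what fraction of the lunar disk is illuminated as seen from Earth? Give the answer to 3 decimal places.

0.313

Half-versine of 68.0°: (1 − 0.375)/2 = 0.313.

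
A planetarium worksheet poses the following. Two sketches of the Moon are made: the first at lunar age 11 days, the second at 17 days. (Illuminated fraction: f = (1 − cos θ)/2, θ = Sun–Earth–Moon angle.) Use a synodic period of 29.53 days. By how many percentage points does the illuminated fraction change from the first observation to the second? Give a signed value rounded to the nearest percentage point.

θ₁ = 360° × 11/29.53 = 134.1°, f₁ = (1 − cos θ₁)/2 = 0.848.
θ₂ = 360° × 17/29.53 = 207.2°, f₂ = (1 − cos θ₂)/2 = 0.945.
Change = f₂ − f₁ = +0.097 → +10 percentage points.

+10 pp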